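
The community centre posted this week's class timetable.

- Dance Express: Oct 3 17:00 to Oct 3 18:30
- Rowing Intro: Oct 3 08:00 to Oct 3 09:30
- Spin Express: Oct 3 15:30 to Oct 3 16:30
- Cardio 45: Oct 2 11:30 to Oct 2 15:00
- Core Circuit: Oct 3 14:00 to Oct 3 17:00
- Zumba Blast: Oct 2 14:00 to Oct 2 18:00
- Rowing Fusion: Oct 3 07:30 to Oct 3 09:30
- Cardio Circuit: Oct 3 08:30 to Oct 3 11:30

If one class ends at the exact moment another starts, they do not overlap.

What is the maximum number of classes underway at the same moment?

Sort all start/end points and keep a running count:
Oct 2 11:30 start Cardio 45 → 1
Oct 2 14:00 start Zumba Blast → 2
Oct 2 15:00 end Cardio 45 → 1
Oct 2 18:00 end Zumba Blast → 0
Oct 3 07:30 start Rowing Fusion → 1
Oct 3 08:00 start Rowing Intro → 2
Oct 3 08:30 start Cardio Circuit → 3
Oct 3 09:30 end Rowing Fusion → 2
Oct 3 09:30 end Rowing Intro → 1
Oct 3 11:30 end Cardio Circuit → 0
Oct 3 14:00 start Core Circuit → 1
Oct 3 15:30 start Spin Express → 2
Oct 3 16:30 end Spin Express → 1
Oct 3 17:00 end Core Circuit → 0
Oct 3 17:00 start Dance Express → 1
Oct 3 18:30 end Dance Express → 0
Peak is 3, at Oct 3 08:30 (Cardio Circuit, Rowing Fusion, Rowing Intro).

3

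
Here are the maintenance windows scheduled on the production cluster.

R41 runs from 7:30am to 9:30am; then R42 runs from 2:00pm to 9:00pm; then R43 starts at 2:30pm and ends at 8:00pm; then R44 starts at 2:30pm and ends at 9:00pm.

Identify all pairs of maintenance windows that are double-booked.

R42 & R43, R42 & R44, R43 & R44

Sorted by start: R41, R42, R43, R44.
R42 starts after R41 ends, so nothing later overlaps R41 either.
R43 starts before R42 ends → R42 and R43 overlap.
R44 starts before R42 ends → R42 and R44 overlap.
R44 starts before R43 ends → R43 and R44 overlap.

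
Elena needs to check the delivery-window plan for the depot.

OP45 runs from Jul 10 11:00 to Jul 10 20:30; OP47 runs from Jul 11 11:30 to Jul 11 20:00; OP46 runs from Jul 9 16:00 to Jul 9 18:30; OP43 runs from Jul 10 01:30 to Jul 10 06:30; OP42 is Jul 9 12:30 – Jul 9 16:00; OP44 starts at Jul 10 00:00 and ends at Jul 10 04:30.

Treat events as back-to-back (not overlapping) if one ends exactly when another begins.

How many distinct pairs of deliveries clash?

1

Sorted by start: OP42, OP46, OP44, OP43, OP45, OP47.
OP46 starts exactly when OP42 ends (back-to-back, no overlap); OP42 is clear from here.
OP44 starts after OP46 ends; OP46 is clear from here.
OP43 starts before OP44 ends → OP44 and OP43 overlap.
OP45 starts after OP44 ends; OP44 is clear from here.
OP45 starts after OP43 ends; OP43 is clear from here.
OP47 starts after OP45 ends.
Overlapping pairs: OP43 & OP44 — 1 in total.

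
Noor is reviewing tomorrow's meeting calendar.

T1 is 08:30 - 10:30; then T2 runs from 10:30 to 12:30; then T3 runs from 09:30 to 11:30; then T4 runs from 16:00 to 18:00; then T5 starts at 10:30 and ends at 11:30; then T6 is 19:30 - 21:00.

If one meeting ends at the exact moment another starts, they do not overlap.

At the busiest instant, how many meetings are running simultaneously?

Walk through starts and ends in time order (an end at T is processed before a start at T):
08:30 start T1 → 1
09:30 start T3 → 2
10:30 end T1 → 1
10:30 start T2 → 2
10:30 start T5 → 3
11:30 end T3 → 2
11:30 end T5 → 1
12:30 end T2 → 0
16:00 start T4 → 1
18:00 end T4 → 0
19:30 start T6 → 1
21:00 end T6 → 0
Peak is 3, at 10:30 (T2, T3, T5).

3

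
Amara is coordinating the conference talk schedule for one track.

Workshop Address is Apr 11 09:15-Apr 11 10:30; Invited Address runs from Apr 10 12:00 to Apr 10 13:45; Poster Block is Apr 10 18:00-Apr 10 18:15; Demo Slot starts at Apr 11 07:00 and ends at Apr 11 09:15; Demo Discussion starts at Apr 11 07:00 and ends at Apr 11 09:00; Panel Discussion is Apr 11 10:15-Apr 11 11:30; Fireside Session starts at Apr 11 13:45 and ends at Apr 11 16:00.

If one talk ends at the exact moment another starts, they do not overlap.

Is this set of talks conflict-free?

No

Sorted by start: Invited Address, Poster Block, Demo Slot, Demo Discussion, Workshop Address, Panel Discussion, Fireside Session.
Poster Block starts after Invited Address ends — done with Invited Address.
Demo Slot starts after Poster Block ends — done with Poster Block.
Demo Discussion starts before Demo Slot ends → Demo Slot and Demo Discussion overlap.
That's a conflict, so the schedule is not conflict-free.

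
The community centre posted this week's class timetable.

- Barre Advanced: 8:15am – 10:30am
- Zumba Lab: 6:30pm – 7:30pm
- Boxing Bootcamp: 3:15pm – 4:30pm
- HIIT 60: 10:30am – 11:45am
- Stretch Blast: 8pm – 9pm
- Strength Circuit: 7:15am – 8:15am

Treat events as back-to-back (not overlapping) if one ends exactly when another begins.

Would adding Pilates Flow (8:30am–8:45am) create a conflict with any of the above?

Strength Circuit: ends 8:15am at or before Pilates Flow starts 8:30am → clear.
Barre Advanced: starts 8:15am before Pilates Flow ends 8:45am, and ends 10:30am after Pilates Flow starts 8:30am → overlap.
HIIT 60: starts 10:30am at or after Pilates Flow ends 8:45am → clear.
Boxing Bootcamp: starts 3:15pm at or after Pilates Flow ends 8:45am → clear.
Zumba Lab: starts 6:30pm at or after Pilates Flow ends 8:45am → clear.
Stretch Blast: starts 8pm at or after Pilates Flow ends 8:45am → clear.
Pilates Flow overlaps Barre Advanced.

Yes — it overlaps Barre Advanced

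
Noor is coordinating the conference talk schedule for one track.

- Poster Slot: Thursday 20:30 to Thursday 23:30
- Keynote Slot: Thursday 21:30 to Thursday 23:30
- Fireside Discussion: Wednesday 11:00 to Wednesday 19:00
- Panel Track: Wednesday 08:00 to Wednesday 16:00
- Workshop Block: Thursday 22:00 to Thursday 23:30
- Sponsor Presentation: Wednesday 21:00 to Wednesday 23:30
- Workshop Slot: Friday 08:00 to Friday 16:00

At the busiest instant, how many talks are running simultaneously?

3

Walk through starts and ends in time order (an end at T is processed before a start at T):
Wednesday 08:00 start Panel Track → 1
Wednesday 11:00 start Fireside Discussion → 2
Wednesday 16:00 end Panel Track → 1
Wednesday 19:00 end Fireside Discussion → 0
Wednesday 21:00 start Sponsor Presentation → 1
Wednesday 23:30 end Sponsor Presentation → 0
Thursday 20:30 start Poster Slot → 1
Thursday 21:30 start Keynote Slot → 2
Thursday 22:00 start Workshop Block → 3
Thursday 23:30 end Keynote Slot → 2
Thursday 23:30 end Poster Slot → 1
Thursday 23:30 end Workshop Block → 0
Friday 08:00 start Workshop Slot → 1
Friday 16:00 end Workshop Slot → 0
Peak is 3, at Thursday 22:00 (Keynote Slot, Poster Slot, Workshop Block).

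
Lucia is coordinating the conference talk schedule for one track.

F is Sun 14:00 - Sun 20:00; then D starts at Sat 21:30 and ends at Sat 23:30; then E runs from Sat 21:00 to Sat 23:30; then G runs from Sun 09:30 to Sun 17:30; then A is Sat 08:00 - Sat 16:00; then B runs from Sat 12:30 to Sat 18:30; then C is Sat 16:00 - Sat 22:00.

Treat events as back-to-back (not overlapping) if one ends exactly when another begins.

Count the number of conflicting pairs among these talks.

6

Sorted by start: A, B, C, E, D, G, F.
B starts before A ends → A and B overlap.
C starts exactly when A ends (back-to-back, no overlap), so nothing later overlaps A either.
C starts before B ends → B and C overlap.
E starts after B ends, so nothing later overlaps B either.
E starts before C ends → C and E overlap.
D starts before C ends → C and D overlap.
G starts after C ends, so nothing later overlaps C either.
D starts before E ends → E and D overlap.
G starts after E ends, so nothing later overlaps E either.
G starts after D ends, so nothing later overlaps D either.
F starts before G ends → G and F overlap.
Overlapping pairs: A & B, B & C, C & D, C & E, D & E, F & G — 6 in total.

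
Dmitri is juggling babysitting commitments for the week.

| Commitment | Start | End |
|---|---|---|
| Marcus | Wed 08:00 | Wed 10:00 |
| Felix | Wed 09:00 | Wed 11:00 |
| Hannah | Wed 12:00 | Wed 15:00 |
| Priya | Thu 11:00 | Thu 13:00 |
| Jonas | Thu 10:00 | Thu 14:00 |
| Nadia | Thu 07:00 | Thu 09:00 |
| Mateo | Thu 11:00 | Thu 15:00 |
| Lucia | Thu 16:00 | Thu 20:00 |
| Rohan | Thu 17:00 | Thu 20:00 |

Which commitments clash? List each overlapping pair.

Felix & Marcus, Jonas & Mateo, Jonas & Priya, Lucia & Rohan, Mateo & Priya

Two intervals overlap when each starts before the other ends.
Sorted by start: Marcus, Felix, Hannah, Nadia, Jonas, Priya, Mateo, Lucia, Rohan.
Felix starts before Marcus ends → Marcus and Felix overlap.
Hannah starts after Marcus ends — done with Marcus.
Hannah starts after Felix ends — done with Felix.
Nadia starts after Hannah ends — done with Hannah.
Jonas starts after Nadia ends — done with Nadia.
Priya starts before Jonas ends → Jonas and Priya overlap.
Mateo starts before Jonas ends → Jonas and Mateo overlap.
Lucia starts after Jonas ends — done with Jonas.
Mateo starts before Priya ends → Priya and Mateo overlap.
Lucia starts after Priya ends — done with Priya.
Lucia starts after Mateo ends — done with Mateo.
Rohan starts before Lucia ends → Lucia and Rohan overlap.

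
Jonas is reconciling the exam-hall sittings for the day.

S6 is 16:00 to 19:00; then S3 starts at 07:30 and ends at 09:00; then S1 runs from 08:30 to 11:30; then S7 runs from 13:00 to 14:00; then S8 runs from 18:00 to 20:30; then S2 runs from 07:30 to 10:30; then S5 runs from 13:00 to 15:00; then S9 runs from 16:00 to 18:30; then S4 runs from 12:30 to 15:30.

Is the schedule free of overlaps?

No

Check each pair: they overlap iff neither finishes before the other starts.
Sorted by start: S2, S3, S1, S4, S5, S7, S6, S9, S8.
S3 starts before S2 ends → S2 and S3 overlap.
That's a conflict, so the schedule is not conflict-free.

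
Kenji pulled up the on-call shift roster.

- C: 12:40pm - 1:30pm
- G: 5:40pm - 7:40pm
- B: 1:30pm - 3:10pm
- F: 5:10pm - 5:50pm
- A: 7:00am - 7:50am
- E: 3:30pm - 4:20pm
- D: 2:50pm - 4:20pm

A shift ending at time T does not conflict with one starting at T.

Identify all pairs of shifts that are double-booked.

B & D, D & E, F & G

Two intervals overlap when each starts before the other ends.
Sorted by start: A, C, B, D, E, F, G.
C starts after A ends; A is clear from here.
B starts exactly when C ends (back-to-back, no overlap); C is clear from here.
D starts before B ends → B and D overlap.
E starts after B ends; B is clear from here.
E starts before D ends → D and E overlap.
F starts after D ends; D is clear from here.
F starts after E ends; E is clear from here.
G starts before F ends → F and G overlap.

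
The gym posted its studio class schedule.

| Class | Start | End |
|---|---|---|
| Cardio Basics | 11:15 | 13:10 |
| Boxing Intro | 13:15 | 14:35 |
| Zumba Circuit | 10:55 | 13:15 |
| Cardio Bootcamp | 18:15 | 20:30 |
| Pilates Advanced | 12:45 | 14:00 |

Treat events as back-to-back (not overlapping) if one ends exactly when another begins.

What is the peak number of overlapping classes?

Sweep the timeline, counting +1 at each start and −1 at each end (ends before starts at a tie):
10:55 start Zumba Circuit → 1
11:15 start Cardio Basics → 2
12:45 start Pilates Advanced → 3
13:10 end Cardio Basics → 2
13:15 end Zumba Circuit → 1
13:15 start Boxing Intro → 2
14:00 end Pilates Advanced → 1
14:35 end Boxing Intro → 0
18:15 start Cardio Bootcamp → 1
20:30 end Cardio Bootcamp → 0
Peak is 3, at 12:45 (Cardio Basics, Pilates Advanced, Zumba Circuit).

3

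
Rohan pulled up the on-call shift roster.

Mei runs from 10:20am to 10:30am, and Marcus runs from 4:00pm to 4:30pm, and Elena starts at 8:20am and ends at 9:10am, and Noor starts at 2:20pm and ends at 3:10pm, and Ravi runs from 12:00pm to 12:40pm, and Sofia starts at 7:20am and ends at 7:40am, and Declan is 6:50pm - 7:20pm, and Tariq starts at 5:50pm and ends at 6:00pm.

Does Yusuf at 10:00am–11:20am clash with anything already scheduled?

Sofia: ends 7:40am at or before Yusuf starts 10:00am → clear.
Elena: ends 9:10am at or before Yusuf starts 10:00am → clear.
Mei: starts 10:20am before Yusuf ends 11:20am, and ends 10:30am after Yusuf starts 10:00am → overlap.
Ravi: starts 12:00pm at or after Yusuf ends 11:20am → clear.
Noor: starts 2:20pm at or after Yusuf ends 11:20am → clear.
Marcus: starts 4:00pm at or after Yusuf ends 11:20am → clear.
Tariq: starts 5:50pm at or after Yusuf ends 11:20am → clear.
Declan: starts 6:50pm at or after Yusuf ends 11:20am → clear.
Yusuf overlaps Mei.

Yes — it overlaps Mei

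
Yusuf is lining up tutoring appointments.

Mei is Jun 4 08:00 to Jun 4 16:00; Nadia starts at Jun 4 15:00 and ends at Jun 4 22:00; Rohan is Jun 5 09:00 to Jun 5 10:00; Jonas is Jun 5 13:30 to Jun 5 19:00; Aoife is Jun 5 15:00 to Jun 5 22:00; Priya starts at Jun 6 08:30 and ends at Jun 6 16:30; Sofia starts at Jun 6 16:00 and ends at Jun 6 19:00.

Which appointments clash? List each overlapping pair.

Two intervals overlap when each starts before the other ends.
Sorted by start: Mei, Nadia, Rohan, Jonas, Aoife, Priya, Sofia.
Nadia starts before Mei ends → Mei and Nadia overlap.
Rohan starts after Mei ends, so nothing later overlaps Mei either.
Rohan starts after Nadia ends, so nothing later overlaps Nadia either.
Jonas starts after Rohan ends, so nothing later overlaps Rohan either.
Aoife starts before Jonas ends → Jonas and Aoife overlap.
Priya starts after Jonas ends, so nothing later overlaps Jonas either.
Priya starts after Aoife ends, so nothing later overlaps Aoife either.
Sofia starts before Priya ends → Priya and Sofia overlap.

Aoife & Jonas, Mei & Nadia, Priya & Sofia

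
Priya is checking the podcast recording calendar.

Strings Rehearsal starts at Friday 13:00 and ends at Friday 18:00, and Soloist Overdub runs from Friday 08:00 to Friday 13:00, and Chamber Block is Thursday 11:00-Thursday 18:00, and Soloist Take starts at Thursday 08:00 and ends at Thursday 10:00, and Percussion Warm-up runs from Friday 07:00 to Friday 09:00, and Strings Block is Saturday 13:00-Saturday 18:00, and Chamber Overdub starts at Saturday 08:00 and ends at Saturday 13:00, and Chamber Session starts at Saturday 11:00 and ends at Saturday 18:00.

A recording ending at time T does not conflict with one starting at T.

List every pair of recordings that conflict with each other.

Chamber Overdub & Chamber Session, Chamber Session & Strings Block, Percussion Warm-up & Soloist Overdub

Sorted by start: Soloist Take, Chamber Block, Percussion Warm-up, Soloist Overdub, Strings Rehearsal, Chamber Overdub, Chamber Session, Strings Block.
Chamber Block starts after Soloist Take ends, so Soloist Take has no further overlaps.
Percussion Warm-up starts after Chamber Block ends, so Chamber Block has no further overlaps.
Soloist Overdub starts before Percussion Warm-up ends → Percussion Warm-up and Soloist Overdub overlap.
Strings Rehearsal starts after Percussion Warm-up ends, so Percussion Warm-up has no further overlaps.
Strings Rehearsal starts exactly when Soloist Overdub ends (back-to-back, no overlap), so Soloist Overdub has no further overlaps.
Chamber Overdub starts after Strings Rehearsal ends, so Strings Rehearsal has no further overlaps.
Chamber Session starts before Chamber Overdub ends → Chamber Overdub and Chamber Session overlap.
Strings Block starts exactly when Chamber Overdub ends (back-to-back, no overlap).
Strings Block starts before Chamber Session ends → Chamber Session and Strings Block overlap.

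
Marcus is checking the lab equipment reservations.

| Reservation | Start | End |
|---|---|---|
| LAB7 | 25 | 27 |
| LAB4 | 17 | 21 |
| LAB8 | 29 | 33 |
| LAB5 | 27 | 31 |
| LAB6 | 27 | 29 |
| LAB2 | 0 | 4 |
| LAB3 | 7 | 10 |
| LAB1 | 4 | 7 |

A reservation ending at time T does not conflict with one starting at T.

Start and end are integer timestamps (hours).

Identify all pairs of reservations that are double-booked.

Sorted by start: LAB2, LAB1, LAB3, LAB4, LAB7, LAB5, LAB6, LAB8.
LAB1 starts exactly when LAB2 ends (back-to-back, no overlap); LAB2 is clear from here.
LAB3 starts exactly when LAB1 ends (back-to-back, no overlap); LAB1 is clear from here.
LAB4 starts after LAB3 ends; LAB3 is clear from here.
LAB7 starts after LAB4 ends; LAB4 is clear from here.
LAB5 starts exactly when LAB7 ends (back-to-back, no overlap); LAB7 is clear from here.
LAB6 starts before LAB5 ends → LAB5 and LAB6 overlap.
LAB8 starts before LAB5 ends → LAB5 and LAB8 overlap.
LAB8 starts exactly when LAB6 ends (back-to-back, no overlap).

LAB5 & LAB6, LAB5 & LAB8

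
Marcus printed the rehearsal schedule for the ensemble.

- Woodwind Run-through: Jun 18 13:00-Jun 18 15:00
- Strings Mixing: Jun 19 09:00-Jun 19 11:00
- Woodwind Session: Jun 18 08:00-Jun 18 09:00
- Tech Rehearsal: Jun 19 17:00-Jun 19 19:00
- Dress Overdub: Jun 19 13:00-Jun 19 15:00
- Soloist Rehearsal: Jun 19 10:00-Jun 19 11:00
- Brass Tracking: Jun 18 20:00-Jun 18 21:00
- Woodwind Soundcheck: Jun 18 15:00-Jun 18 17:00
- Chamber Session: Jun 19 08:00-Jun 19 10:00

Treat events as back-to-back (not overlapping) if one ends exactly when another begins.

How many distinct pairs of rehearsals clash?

2

Sorted by start: Woodwind Session, Woodwind Run-through, Woodwind Soundcheck, Brass Tracking, Chamber Session, Strings Mixing, Soloist Rehearsal, Dress Overdub, Tech Rehearsal.
Woodwind Run-through starts after Woodwind Session ends; Woodwind Session is clear from here.
Woodwind Soundcheck starts exactly when Woodwind Run-through ends (back-to-back, no overlap); Woodwind Run-through is clear from here.
Brass Tracking starts after Woodwind Soundcheck ends; Woodwind Soundcheck is clear from here.
Chamber Session starts after Brass Tracking ends; Brass Tracking is clear from here.
Strings Mixing starts before Chamber Session ends → Chamber Session and Strings Mixing overlap.
Soloist Rehearsal starts exactly when Chamber Session ends (back-to-back, no overlap); Chamber Session is clear from here.
Soloist Rehearsal starts before Strings Mixing ends → Strings Mixing and Soloist Rehearsal overlap.
Dress Overdub starts after Strings Mixing ends; Strings Mixing is clear from here.
Dress Overdub starts after Soloist Rehearsal ends; Soloist Rehearsal is clear from here.
Tech Rehearsal starts after Dress Overdub ends.
Overlapping pairs: Chamber Session & Strings Mixing, Soloist Rehearsal & Strings Mixing — 2 in total.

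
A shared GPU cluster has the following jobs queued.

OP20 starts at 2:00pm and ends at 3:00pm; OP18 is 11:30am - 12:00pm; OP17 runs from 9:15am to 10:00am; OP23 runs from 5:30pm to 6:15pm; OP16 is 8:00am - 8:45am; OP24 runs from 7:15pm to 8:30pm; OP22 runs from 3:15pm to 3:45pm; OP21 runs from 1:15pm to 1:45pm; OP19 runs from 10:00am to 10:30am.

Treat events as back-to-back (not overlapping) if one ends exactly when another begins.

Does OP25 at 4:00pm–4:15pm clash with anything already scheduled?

OP16: ends 8:45am at or before OP25 starts 4:00pm → clear.
OP17: ends 10:00am at or before OP25 starts 4:00pm → clear.
OP19: ends 10:30am at or before OP25 starts 4:00pm → clear.
OP18: ends 12:00pm at or before OP25 starts 4:00pm → clear.
OP21: ends 1:45pm at or before OP25 starts 4:00pm → clear.
OP20: ends 3:00pm at or before OP25 starts 4:00pm → clear.
OP22: ends 3:45pm at or before OP25 starts 4:00pm → clear.
OP23: starts 5:30pm at or after OP25 ends 4:15pm → clear.
OP24: starts 7:15pm at or after OP25 ends 4:15pm → clear.

No — it doesn't clash with anything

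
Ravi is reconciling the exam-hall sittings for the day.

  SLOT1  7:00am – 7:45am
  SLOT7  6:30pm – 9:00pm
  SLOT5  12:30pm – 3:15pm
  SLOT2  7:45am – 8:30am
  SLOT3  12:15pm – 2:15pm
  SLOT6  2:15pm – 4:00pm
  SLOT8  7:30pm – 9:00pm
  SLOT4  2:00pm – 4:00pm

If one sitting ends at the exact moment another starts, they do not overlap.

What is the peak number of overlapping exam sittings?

Sweep the timeline, counting +1 at each start and −1 at each end (ends before starts at a tie):
7:00am start SLOT1 → 1
7:45am end SLOT1 → 0
7:45am start SLOT2 → 1
8:30am end SLOT2 → 0
12:15pm start SLOT3 → 1
12:30pm start SLOT5 → 2
2:00pm start SLOT4 → 3
2:15pm end SLOT3 → 2
2:15pm start SLOT6 → 3
3:15pm end SLOT5 → 2
4:00pm end SLOT4 → 1
4:00pm end SLOT6 → 0
6:30pm start SLOT7 → 1
7:30pm start SLOT8 → 2
9:00pm end SLOT7 → 1
9:00pm end SLOT8 → 0
Peak is 3, at 2:00pm (SLOT3, SLOT4, SLOT5).

3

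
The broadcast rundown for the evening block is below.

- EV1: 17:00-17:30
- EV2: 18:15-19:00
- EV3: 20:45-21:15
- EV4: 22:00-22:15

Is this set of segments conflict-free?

Yes

Check each pair: they overlap iff neither finishes before the other starts.
Sorted by start: EV1, EV2, EV3, EV4.
EV2 starts after EV1 ends; EV1 is clear from here.
EV3 starts after EV2 ends; EV2 is clear from here.
EV4 starts after EV3 ends.
Every pair is clear; the schedule has no overlaps.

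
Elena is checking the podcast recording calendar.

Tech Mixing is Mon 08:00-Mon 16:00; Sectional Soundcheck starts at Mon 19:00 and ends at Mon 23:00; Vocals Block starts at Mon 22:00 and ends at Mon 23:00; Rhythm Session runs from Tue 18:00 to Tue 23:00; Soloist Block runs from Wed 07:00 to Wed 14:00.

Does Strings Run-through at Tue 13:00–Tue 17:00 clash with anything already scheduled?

No — it doesn't clash with anything

Tech Mixing: ends Mon 16:00 at or before Strings Run-through starts Tue 13:00 → clear.
Sectional Soundcheck: ends Mon 23:00 at or before Strings Run-through starts Tue 13:00 → clear.
Vocals Block: ends Mon 23:00 at or before Strings Run-through starts Tue 13:00 → clear.
Rhythm Session: starts Tue 18:00 at or after Strings Run-through ends Tue 17:00 → clear.
Soloist Block: starts Wed 07:00 at or after Strings Run-through ends Tue 17:00 → clear.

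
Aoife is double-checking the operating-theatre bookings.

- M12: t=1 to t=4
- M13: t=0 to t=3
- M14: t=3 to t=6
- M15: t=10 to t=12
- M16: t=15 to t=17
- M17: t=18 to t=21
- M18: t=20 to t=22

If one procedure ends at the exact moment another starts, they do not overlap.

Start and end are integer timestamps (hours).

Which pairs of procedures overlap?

Sorted by start: M13, M12, M14, M15, M16, M17, M18.
M12 starts before M13 ends → M13 and M12 overlap.
M14 starts exactly when M13 ends (back-to-back, no overlap) — done with M13.
M14 starts before M12 ends → M12 and M14 overlap.
M15 starts after M12 ends — done with M12.
M15 starts after M14 ends — done with M14.
M16 starts after M15 ends — done with M15.
M17 starts after M16 ends — done with M16.
M18 starts before M17 ends → M17 and M18 overlap.

M12 & M13, M12 & M14, M17 & M18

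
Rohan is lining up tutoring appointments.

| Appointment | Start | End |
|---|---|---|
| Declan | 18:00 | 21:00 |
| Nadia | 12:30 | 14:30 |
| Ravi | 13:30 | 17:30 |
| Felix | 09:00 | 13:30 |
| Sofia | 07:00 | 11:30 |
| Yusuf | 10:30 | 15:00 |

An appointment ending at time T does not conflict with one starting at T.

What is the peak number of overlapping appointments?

Sort all start/end points and keep a running count:
07:00 start Sofia → 1
09:00 start Felix → 2
10:30 start Yusuf → 3
11:30 end Sofia → 2
12:30 start Nadia → 3
13:30 end Felix → 2
13:30 start Ravi → 3
14:30 end Nadia → 2
15:00 end Yusuf → 1
17:30 end Ravi → 0
18:00 start Declan → 1
21:00 end Declan → 0
Peak is 3, at 10:30 (Felix, Sofia, Yusuf).

3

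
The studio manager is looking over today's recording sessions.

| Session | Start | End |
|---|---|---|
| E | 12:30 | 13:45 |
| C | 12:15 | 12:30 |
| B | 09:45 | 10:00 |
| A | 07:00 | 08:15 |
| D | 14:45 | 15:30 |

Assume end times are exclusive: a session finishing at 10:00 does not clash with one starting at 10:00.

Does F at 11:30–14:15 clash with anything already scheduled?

Yes — it overlaps C, E

A: ends 08:15 at or before F starts 11:30 → clear.
B: ends 10:00 at or before F starts 11:30 → clear.
C: starts 12:15 before F ends 14:15, and ends 12:30 after F starts 11:30 → overlap.
E: starts 12:30 before F ends 14:15, and ends 13:45 after F starts 11:30 → overlap.
D: starts 14:45 at or after F ends 14:15 → clear.
F overlaps C, E.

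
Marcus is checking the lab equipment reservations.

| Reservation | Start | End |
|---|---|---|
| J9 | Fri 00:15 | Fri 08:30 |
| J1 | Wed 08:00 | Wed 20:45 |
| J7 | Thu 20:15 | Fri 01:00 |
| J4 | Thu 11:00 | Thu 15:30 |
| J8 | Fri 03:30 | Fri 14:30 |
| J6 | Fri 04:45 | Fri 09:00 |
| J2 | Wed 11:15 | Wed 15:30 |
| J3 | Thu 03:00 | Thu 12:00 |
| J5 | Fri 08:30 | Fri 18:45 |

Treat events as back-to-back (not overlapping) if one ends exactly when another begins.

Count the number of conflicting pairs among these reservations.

Sorted by start: J1, J2, J3, J4, J7, J9, J8, J6, J5.
J2 starts before J1 ends → J1 and J2 overlap.
J3 starts after J1 ends — done with J1.
J3 starts after J2 ends — done with J2.
J4 starts before J3 ends → J3 and J4 overlap.
J7 starts after J3 ends — done with J3.
J7 starts after J4 ends — done with J4.
J9 starts before J7 ends → J7 and J9 overlap.
J8 starts after J7 ends — done with J7.
J8 starts before J9 ends → J9 and J8 overlap.
J6 starts before J9 ends → J9 and J6 overlap.
J5 starts exactly when J9 ends (back-to-back, no overlap).
J6 starts before J8 ends → J8 and J6 overlap.
J5 starts before J8 ends → J8 and J5 overlap.
J5 starts before J6 ends → J6 and J5 overlap.
Overlapping pairs: J1 & J2, J3 & J4, J5 & J6, J5 & J8, J6 & J8, J6 & J9, J7 & J9, J8 & J9 — 8 in total.

8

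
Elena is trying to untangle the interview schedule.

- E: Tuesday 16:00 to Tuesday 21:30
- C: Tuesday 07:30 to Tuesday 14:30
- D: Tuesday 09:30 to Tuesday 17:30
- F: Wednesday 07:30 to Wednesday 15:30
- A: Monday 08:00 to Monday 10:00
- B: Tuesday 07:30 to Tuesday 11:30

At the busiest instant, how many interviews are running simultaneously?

3

Walk through starts and ends in time order (an end at T is processed before a start at T):
Monday 08:00 start A → 1
Monday 10:00 end A → 0
Tuesday 07:30 start B → 1
Tuesday 07:30 start C → 2
Tuesday 09:30 start D → 3
Tuesday 11:30 end B → 2
Tuesday 14:30 end C → 1
Tuesday 16:00 start E → 2
Tuesday 17:30 end D → 1
Tuesday 21:30 end E → 0
Wednesday 07:30 start F → 1
Wednesday 15:30 end F → 0
Peak is 3, at Tuesday 09:30 (B, C, D).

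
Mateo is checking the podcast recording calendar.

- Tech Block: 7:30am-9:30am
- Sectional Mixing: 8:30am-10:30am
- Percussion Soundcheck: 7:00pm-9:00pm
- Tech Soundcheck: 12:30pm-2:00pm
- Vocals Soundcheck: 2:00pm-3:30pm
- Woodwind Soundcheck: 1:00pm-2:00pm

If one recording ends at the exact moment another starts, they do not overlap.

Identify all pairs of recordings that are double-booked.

Sorted by start: Tech Block, Sectional Mixing, Tech Soundcheck, Woodwind Soundcheck, Vocals Soundcheck, Percussion Soundcheck.
Sectional Mixing starts before Tech Block ends → Tech Block and Sectional Mixing overlap.
Tech Soundcheck starts after Tech Block ends, so nothing later overlaps Tech Block either.
Tech Soundcheck starts after Sectional Mixing ends, so nothing later overlaps Sectional Mixing either.
Woodwind Soundcheck starts before Tech Soundcheck ends → Tech Soundcheck and Woodwind Soundcheck overlap.
Vocals Soundcheck starts exactly when Tech Soundcheck ends (back-to-back, no overlap), so nothing later overlaps Tech Soundcheck either.
Vocals Soundcheck starts exactly when Woodwind Soundcheck ends (back-to-back, no overlap), so nothing later overlaps Woodwind Soundcheck either.
Percussion Soundcheck starts after Vocals Soundcheck ends.

Sectional Mixing & Tech Block, Tech Soundcheck & Woodwind Soundcheck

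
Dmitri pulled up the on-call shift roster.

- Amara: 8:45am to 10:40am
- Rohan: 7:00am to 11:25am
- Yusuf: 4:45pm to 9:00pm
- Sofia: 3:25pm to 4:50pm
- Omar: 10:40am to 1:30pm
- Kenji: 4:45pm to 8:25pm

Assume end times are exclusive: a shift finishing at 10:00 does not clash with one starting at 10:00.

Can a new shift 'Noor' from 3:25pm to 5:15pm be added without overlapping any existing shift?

No — it overlaps Kenji, Sofia, Yusuf

Rohan: ends 11:25am at or before Noor starts 3:25pm → clear.
Amara: ends 10:40am at or before Noor starts 3:25pm → clear.
Omar: ends 1:30pm at or before Noor starts 3:25pm → clear.
Sofia: starts 3:25pm before Noor ends 5:15pm, and ends 4:50pm after Noor starts 3:25pm → overlap.
Kenji: starts 4:45pm before Noor ends 5:15pm, and ends 8:25pm after Noor starts 3:25pm → overlap.
Yusuf: starts 4:45pm before Noor ends 5:15pm, and ends 9:00pm after Noor starts 3:25pm → overlap.
Noor overlaps Kenji, Yusuf, Sofia.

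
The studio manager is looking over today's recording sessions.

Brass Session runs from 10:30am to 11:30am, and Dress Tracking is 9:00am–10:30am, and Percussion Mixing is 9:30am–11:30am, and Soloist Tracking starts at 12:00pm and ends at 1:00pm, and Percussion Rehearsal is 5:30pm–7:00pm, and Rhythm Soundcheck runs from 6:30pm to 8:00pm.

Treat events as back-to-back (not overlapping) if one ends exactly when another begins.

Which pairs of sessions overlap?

Brass Session & Percussion Mixing, Dress Tracking & Percussion Mixing, Percussion Rehearsal & Rhythm Soundcheck

Check each pair: they overlap iff neither finishes before the other starts.
Sorted by start: Dress Tracking, Percussion Mixing, Brass Session, Soloist Tracking, Percussion Rehearsal, Rhythm Soundcheck.
Percussion Mixing starts before Dress Tracking ends → Dress Tracking and Percussion Mixing overlap.
Brass Session starts exactly when Dress Tracking ends (back-to-back, no overlap), so Dress Tracking has no further overlaps.
Brass Session starts before Percussion Mixing ends → Percussion Mixing and Brass Session overlap.
Soloist Tracking starts after Percussion Mixing ends, so Percussion Mixing has no further overlaps.
Soloist Tracking starts after Brass Session ends, so Brass Session has no further overlaps.
Percussion Rehearsal starts after Soloist Tracking ends, so Soloist Tracking has no further overlaps.
Rhythm Soundcheck starts before Percussion Rehearsal ends → Percussion Rehearsal and Rhythm Soundcheck overlap.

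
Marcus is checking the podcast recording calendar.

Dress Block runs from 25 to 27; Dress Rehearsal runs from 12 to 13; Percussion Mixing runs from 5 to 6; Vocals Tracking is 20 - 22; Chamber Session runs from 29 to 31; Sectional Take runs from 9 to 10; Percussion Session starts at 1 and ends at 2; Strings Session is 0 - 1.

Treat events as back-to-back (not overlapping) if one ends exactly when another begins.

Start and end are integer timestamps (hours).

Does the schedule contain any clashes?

Sorted by start: Strings Session, Percussion Session, Percussion Mixing, Sectional Take, Dress Rehearsal, Vocals Tracking, Dress Block, Chamber Session.
Percussion Session starts exactly when Strings Session ends (back-to-back, no overlap), so Strings Session has no further overlaps.
Percussion Mixing starts after Percussion Session ends, so Percussion Session has no further overlaps.
Sectional Take starts after Percussion Mixing ends, so Percussion Mixing has no further overlaps.
Dress Rehearsal starts after Sectional Take ends, so Sectional Take has no further overlaps.
Vocals Tracking starts after Dress Rehearsal ends, so Dress Rehearsal has no further overlaps.
Dress Block starts after Vocals Tracking ends, so Vocals Tracking has no further overlaps.
Chamber Session starts after Dress Block ends.
Every pair is clear; the schedule has no overlaps.

No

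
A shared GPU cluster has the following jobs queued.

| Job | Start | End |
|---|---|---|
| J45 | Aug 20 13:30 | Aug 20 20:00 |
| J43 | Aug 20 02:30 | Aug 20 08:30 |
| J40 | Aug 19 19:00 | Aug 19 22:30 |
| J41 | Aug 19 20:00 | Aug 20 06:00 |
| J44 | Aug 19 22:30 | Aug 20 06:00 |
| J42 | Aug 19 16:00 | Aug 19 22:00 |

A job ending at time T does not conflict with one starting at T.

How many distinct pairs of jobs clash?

6

Sorted by start: J42, J40, J41, J44, J43, J45.
J40 starts before J42 ends → J42 and J40 overlap.
J41 starts before J42 ends → J42 and J41 overlap.
J44 starts after J42 ends, so J42 has no further overlaps.
J41 starts before J40 ends → J40 and J41 overlap.
J44 starts exactly when J40 ends (back-to-back, no overlap), so J40 has no further overlaps.
J44 starts before J41 ends → J41 and J44 overlap.
J43 starts before J41 ends → J41 and J43 overlap.
J45 starts after J41 ends.
J43 starts before J44 ends → J44 and J43 overlap.
J45 starts after J44 ends.
J45 starts after J43 ends.
Overlapping pairs: J40 & J41, J40 & J42, J41 & J42, J41 & J43, J41 & J44, J43 & J44 — 6 in total.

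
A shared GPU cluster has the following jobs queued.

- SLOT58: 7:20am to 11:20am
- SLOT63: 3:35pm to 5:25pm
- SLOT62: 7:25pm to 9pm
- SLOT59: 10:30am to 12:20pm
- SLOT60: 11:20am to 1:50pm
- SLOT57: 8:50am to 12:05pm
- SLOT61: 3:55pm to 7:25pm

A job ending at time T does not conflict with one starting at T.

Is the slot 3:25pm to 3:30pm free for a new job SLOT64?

Yes — the slot is free

SLOT58: ends 11:20am at or before SLOT64 starts 3:25pm → clear.
SLOT57: ends 12:05pm at or before SLOT64 starts 3:25pm → clear.
SLOT59: ends 12:20pm at or before SLOT64 starts 3:25pm → clear.
SLOT60: ends 1:50pm at or before SLOT64 starts 3:25pm → clear.
SLOT63: starts 3:35pm at or after SLOT64 ends 3:30pm → clear.
SLOT61: starts 3:55pm at or after SLOT64 ends 3:30pm → clear.
SLOT62: starts 7:25pm at or after SLOT64 ends 3:30pm → clear.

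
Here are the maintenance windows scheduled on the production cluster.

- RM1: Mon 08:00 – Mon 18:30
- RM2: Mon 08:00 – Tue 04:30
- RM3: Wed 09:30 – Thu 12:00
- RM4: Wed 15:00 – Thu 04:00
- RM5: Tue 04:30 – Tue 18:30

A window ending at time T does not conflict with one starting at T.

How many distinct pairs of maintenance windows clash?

2

Sorted by start: RM1, RM2, RM5, RM3, RM4.
RM2 starts before RM1 ends → RM1 and RM2 overlap.
RM5 starts after RM1 ends, so RM1 has no further overlaps.
RM5 starts exactly when RM2 ends (back-to-back, no overlap), so RM2 has no further overlaps.
RM3 starts after RM5 ends, so RM5 has no further overlaps.
RM4 starts before RM3 ends → RM3 and RM4 overlap.
Overlapping pairs: RM1 & RM2, RM3 & RM4 — 2 in total.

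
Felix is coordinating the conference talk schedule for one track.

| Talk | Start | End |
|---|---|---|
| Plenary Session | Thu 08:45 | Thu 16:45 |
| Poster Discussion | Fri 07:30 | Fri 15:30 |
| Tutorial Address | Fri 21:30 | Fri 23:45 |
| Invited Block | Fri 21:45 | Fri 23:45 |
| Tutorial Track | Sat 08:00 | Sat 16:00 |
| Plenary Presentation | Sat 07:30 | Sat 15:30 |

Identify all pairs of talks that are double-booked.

Sorted by start: Plenary Session, Poster Discussion, Tutorial Address, Invited Block, Plenary Presentation, Tutorial Track.
Poster Discussion starts after Plenary Session ends; Plenary Session is clear from here.
Tutorial Address starts after Poster Discussion ends; Poster Discussion is clear from here.
Invited Block starts before Tutorial Address ends → Tutorial Address and Invited Block overlap.
Plenary Presentation starts after Tutorial Address ends; Tutorial Address is clear from here.
Plenary Presentation starts after Invited Block ends; Invited Block is clear from here.
Tutorial Track starts before Plenary Presentation ends → Plenary Presentation and Tutorial Track overlap.

Invited Block & Tutorial Address, Plenary Presentation & Tutorial Track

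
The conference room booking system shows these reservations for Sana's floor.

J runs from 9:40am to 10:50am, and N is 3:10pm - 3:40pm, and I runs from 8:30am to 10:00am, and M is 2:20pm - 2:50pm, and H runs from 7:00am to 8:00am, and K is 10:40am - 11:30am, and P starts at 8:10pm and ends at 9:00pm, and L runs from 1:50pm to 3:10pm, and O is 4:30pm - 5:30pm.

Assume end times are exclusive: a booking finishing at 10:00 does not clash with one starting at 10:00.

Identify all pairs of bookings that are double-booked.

Sorted by start: H, I, J, K, L, M, N, O, P.
I starts after H ends, so nothing later overlaps H either.
J starts before I ends → I and J overlap.
K starts after I ends, so nothing later overlaps I either.
K starts before J ends → J and K overlap.
L starts after J ends, so nothing later overlaps J either.
L starts after K ends, so nothing later overlaps K either.
M starts before L ends → L and M overlap.
N starts exactly when L ends (back-to-back, no overlap), so nothing later overlaps L either.
N starts after M ends, so nothing later overlaps M either.
O starts after N ends, so nothing later overlaps N either.
P starts after O ends.

I & J, J & K, L & M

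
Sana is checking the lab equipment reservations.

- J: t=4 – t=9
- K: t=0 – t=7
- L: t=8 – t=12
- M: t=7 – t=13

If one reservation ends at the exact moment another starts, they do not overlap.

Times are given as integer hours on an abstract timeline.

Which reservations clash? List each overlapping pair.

J & K, J & L, J & M, L & M

Sorted by start: K, J, M, L.
J starts before K ends → K and J overlap.
M starts exactly when K ends (back-to-back, no overlap), so nothing later overlaps K either.
M starts before J ends → J and M overlap.
L starts before J ends → J and L overlap.
L starts before M ends → M and L overlap.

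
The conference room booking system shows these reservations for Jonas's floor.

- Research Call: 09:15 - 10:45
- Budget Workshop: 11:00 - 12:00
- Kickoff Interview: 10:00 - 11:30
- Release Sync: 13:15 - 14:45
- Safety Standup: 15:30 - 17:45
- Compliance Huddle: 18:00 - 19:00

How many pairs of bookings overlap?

2

Sorted by start: Research Call, Kickoff Interview, Budget Workshop, Release Sync, Safety Standup, Compliance Huddle.
Kickoff Interview starts before Research Call ends → Research Call and Kickoff Interview overlap.
Budget Workshop starts after Research Call ends, so Research Call has no further overlaps.
Budget Workshop starts before Kickoff Interview ends → Kickoff Interview and Budget Workshop overlap.
Release Sync starts after Kickoff Interview ends, so Kickoff Interview has no further overlaps.
Release Sync starts after Budget Workshop ends, so Budget Workshop has no further overlaps.
Safety Standup starts after Release Sync ends, so Release Sync has no further overlaps.
Compliance Huddle starts after Safety Standup ends.
Overlapping pairs: Budget Workshop & Kickoff Interview, Kickoff Interview & Research Call — 2 in total.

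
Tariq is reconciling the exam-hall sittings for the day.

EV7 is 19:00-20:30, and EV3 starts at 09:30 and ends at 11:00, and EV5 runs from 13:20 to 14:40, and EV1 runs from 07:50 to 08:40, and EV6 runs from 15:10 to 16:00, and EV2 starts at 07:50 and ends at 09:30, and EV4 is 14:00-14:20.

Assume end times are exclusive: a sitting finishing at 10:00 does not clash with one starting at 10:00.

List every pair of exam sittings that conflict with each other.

Sorted by start: EV1, EV2, EV3, EV5, EV4, EV6, EV7.
EV2 starts before EV1 ends → EV1 and EV2 overlap.
EV3 starts after EV1 ends; EV1 is clear from here.
EV3 starts exactly when EV2 ends (back-to-back, no overlap); EV2 is clear from here.
EV5 starts after EV3 ends; EV3 is clear from here.
EV4 starts before EV5 ends → EV5 and EV4 overlap.
EV6 starts after EV5 ends; EV5 is clear from here.
EV6 starts after EV4 ends; EV4 is clear from here.
EV7 starts after EV6 ends.

EV1 & EV2, EV4 & EV5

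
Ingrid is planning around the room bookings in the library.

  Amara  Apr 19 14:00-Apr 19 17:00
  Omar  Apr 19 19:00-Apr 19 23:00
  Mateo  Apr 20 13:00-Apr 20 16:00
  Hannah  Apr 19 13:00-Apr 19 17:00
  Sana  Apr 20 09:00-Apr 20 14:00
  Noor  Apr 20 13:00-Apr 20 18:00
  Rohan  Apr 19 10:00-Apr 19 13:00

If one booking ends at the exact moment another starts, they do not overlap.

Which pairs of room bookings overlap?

Sorted by start: Rohan, Hannah, Amara, Omar, Sana, Noor, Mateo.
Hannah starts exactly when Rohan ends (back-to-back, no overlap), so nothing later overlaps Rohan either.
Amara starts before Hannah ends → Hannah and Amara overlap.
Omar starts after Hannah ends, so nothing later overlaps Hannah either.
Omar starts after Amara ends, so nothing later overlaps Amara either.
Sana starts after Omar ends, so nothing later overlaps Omar either.
Noor starts before Sana ends → Sana and Noor overlap.
Mateo starts before Sana ends → Sana and Mateo overlap.
Mateo starts before Noor ends → Noor and Mateo overlap.

Amara & Hannah, Mateo & Noor, Mateo & Sana, Noor & Sana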